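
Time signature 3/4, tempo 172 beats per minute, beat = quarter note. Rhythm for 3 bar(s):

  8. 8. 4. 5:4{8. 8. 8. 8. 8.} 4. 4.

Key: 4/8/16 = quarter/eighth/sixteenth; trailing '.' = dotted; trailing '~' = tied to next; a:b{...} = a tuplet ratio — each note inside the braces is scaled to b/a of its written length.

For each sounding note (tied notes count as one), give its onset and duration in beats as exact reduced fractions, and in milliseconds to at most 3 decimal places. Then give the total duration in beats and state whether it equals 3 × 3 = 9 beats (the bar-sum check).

1) 0.0ms=0b +261.628ms=3/4b
2) 261.628ms=3/4b +261.628ms=3/4b
3) 523.256ms=3/2b +523.256ms=3/2b
4) 1046.512ms=3b +209.302ms=3/5b
5) 1255.814ms=18/5b +209.302ms=3/5b
6) 1465.116ms=21/5b +209.302ms=3/5b
7) 1674.419ms=24/5b +209.302ms=3/5b
8) 1883.721ms=27/5b +209.302ms=3/5b
9) 2093.023ms=6b +523.256ms=3/2b
10) 2616.279ms=15/2b +523.256ms=3/2b
Σ=9b of 9 (172bpm 3/4) — PASS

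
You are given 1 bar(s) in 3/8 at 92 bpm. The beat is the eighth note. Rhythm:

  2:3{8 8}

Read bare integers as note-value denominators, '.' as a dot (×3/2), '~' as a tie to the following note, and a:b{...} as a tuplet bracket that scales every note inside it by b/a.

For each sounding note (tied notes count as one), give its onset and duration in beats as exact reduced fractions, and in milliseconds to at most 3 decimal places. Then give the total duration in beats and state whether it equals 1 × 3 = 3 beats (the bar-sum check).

1) 0.0ms=0b +978.261ms=3/2b
2) 978.261ms=3/2b +978.261ms=3/2b
Σ=3b of 3 (92bpm 3/8) — PASS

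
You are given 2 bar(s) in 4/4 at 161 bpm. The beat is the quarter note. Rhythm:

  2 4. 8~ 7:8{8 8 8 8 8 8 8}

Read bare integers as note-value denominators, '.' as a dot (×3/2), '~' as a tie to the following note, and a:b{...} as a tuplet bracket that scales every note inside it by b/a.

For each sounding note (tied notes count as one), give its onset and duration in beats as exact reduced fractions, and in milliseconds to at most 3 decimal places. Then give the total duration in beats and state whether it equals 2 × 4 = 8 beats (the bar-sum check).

1) 0.0ms=0b +745.342ms=2b
2) 745.342ms=2b +559.006ms=3/2b
3) 1304.348ms=7/2b +399.29ms=15/14b
4) 1703.638ms=32/7b +212.955ms=4/7b
5) 1916.593ms=36/7b +212.955ms=4/7b
6) 2129.547ms=40/7b +212.955ms=4/7b
7) 2342.502ms=44/7b +212.955ms=4/7b
8) 2555.457ms=48/7b +212.955ms=4/7b
9) 2768.412ms=52/7b +212.955ms=4/7b
Σ=8b of 8 (161bpm 4/4) — PASS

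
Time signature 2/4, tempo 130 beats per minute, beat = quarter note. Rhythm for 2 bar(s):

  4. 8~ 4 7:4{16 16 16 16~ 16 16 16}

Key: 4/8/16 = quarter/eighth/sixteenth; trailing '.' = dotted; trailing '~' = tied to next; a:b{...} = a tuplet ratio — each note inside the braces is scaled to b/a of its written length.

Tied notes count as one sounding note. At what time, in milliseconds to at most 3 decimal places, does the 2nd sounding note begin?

note 2 onset = 3/2b = 692.308ms

1. 0.0ms @ 0 + 692.308ms (3/2)
2. 692.308ms @ 3/2 + 692.308ms (3/2)
3. 1384.615ms @ 3 + 65.934ms (1/7)
4. 1450.549ms @ 22/7 + 65.934ms (1/7)
5. 1516.484ms @ 23/7 + 65.934ms (1/7)
6. 1582.418ms @ 24/7 + 131.868ms (2/7)
7. 1714.286ms @ 26/7 + 65.934ms (1/7)
8. 1780.22ms @ 27/7 + 65.934ms (1/7)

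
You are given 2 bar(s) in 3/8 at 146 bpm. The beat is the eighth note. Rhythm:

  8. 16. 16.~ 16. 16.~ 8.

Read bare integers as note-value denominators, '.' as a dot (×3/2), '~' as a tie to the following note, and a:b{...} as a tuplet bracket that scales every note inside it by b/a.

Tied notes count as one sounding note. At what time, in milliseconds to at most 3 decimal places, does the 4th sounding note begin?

1. 0.0ms @ 0 + 616.438ms (3/2)
2. 616.438ms @ 3/2 + 308.219ms (3/4)
3. 924.658ms @ 9/4 + 616.438ms (3/2)
4. 1541.096ms @ 15/4 + 924.658ms (9/4)

note 4 onset = 15/4b = 1541.096ms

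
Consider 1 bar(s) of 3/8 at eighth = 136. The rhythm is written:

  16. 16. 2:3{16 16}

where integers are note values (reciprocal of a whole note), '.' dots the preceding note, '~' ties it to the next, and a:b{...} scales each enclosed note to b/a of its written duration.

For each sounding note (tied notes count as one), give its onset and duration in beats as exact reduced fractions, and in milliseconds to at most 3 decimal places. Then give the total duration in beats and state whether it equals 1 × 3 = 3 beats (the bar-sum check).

1) 0.0ms=0b +330.882ms=3/4b
2) 330.882ms=3/4b +330.882ms=3/4b
3) 661.765ms=3/2b +330.882ms=3/4b
4) 992.647ms=9/4b +330.882ms=3/4b
Σ=3b of 3 (136bpm 3/8) — PASS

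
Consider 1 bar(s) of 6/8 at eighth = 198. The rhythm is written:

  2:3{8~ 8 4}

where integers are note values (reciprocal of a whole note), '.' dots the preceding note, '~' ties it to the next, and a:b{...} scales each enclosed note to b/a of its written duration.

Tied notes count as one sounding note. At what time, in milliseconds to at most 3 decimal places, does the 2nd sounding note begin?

note 2 onset = 3b = 909.091ms

1. 0.0ms @ 0 + 909.091ms (3)
2. 909.091ms @ 3 + 909.091ms (3)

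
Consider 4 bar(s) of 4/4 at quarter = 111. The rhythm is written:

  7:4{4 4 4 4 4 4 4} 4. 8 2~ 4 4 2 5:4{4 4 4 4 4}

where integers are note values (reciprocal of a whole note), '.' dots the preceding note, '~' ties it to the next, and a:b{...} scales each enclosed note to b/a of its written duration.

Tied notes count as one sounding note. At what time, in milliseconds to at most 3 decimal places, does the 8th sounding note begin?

note 8 onset = 4b = 2162.162ms

1. 0.0ms @ 0 + 308.88ms (4/7)
2. 308.88ms @ 4/7 + 308.88ms (4/7)
3. 617.761ms @ 8/7 + 308.88ms (4/7)
4. 926.641ms @ 12/7 + 308.88ms (4/7)
5. 1235.521ms @ 16/7 + 308.88ms (4/7)
6. 1544.402ms @ 20/7 + 308.88ms (4/7)
7. 1853.282ms @ 24/7 + 308.88ms (4/7)
8. 2162.162ms @ 4 + 810.811ms (3/2)
9. 2972.973ms @ 11/2 + 270.27ms (1/2)
10. 3243.243ms @ 6 + 1621.622ms (3)
11. 4864.865ms @ 9 + 540.541ms (1)
12. 5405.405ms @ 10 + 1081.081ms (2)
13. 6486.486ms @ 12 + 432.432ms (4/5)
14. 6918.919ms @ 64/5 + 432.432ms (4/5)
15. 7351.351ms @ 68/5 + 432.432ms (4/5)
16. 7783.784ms @ 72/5 + 432.432ms (4/5)
17. 8216.216ms @ 76/5 + 432.432ms (4/5)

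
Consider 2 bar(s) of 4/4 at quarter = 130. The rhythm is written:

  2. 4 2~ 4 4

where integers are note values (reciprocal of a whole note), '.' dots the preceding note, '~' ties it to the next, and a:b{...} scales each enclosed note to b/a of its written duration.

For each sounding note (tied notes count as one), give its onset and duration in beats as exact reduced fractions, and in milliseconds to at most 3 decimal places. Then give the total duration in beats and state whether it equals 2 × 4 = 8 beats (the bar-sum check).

1) 0.0ms=0b +1384.615ms=3b
2) 1384.615ms=3b +461.538ms=1b
3) 1846.154ms=4b +1384.615ms=3b
4) 3230.769ms=7b +461.538ms=1b
Σ=8b of 8 (130bpm 4/4) — PASS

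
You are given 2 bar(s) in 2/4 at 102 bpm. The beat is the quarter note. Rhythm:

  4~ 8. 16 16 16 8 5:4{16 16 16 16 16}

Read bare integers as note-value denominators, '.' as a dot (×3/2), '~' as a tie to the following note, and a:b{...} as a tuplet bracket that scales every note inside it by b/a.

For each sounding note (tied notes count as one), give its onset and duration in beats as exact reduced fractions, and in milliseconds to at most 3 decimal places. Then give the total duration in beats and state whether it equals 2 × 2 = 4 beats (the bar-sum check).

1) 0.0ms=0b +1029.412ms=7/4b
2) 1029.412ms=7/4b +147.059ms=1/4b
3) 1176.471ms=2b +147.059ms=1/4b
4) 1323.529ms=9/4b +147.059ms=1/4b
5) 1470.588ms=5/2b +294.118ms=1/2b
6) 1764.706ms=3b +117.647ms=1/5b
7) 1882.353ms=16/5b +117.647ms=1/5b
8) 2000.0ms=17/5b +117.647ms=1/5b
9) 2117.647ms=18/5b +117.647ms=1/5b
10) 2235.294ms=19/5b +117.647ms=1/5b
Σ=4b of 4 (102bpm 2/4) — PASS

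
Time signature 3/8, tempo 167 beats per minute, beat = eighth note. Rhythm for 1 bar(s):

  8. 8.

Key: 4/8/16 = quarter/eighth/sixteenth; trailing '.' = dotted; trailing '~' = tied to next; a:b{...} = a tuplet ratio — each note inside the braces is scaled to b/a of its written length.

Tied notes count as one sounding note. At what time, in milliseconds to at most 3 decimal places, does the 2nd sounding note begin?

1. 0.0ms @ 0 + 538.922ms (3/2)
2. 538.922ms @ 3/2 + 538.922ms (3/2)

note 2 onset = 3/2b = 538.922ms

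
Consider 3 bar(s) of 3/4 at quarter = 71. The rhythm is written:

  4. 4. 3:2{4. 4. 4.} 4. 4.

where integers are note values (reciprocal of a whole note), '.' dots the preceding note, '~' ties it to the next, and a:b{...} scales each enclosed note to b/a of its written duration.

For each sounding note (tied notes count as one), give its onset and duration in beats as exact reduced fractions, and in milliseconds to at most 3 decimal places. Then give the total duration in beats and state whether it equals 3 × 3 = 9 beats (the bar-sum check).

1) 0.0ms=0b +1267.606ms=3/2b
2) 1267.606ms=3/2b +1267.606ms=3/2b
3) 2535.211ms=3b +845.07ms=1b
4) 3380.282ms=4b +845.07ms=1b
5) 4225.352ms=5b +845.07ms=1b
6) 5070.423ms=6b +1267.606ms=3/2b
7) 6338.028ms=15/2b +1267.606ms=3/2b
Σ=9b of 9 (71bpm 3/4) — PASS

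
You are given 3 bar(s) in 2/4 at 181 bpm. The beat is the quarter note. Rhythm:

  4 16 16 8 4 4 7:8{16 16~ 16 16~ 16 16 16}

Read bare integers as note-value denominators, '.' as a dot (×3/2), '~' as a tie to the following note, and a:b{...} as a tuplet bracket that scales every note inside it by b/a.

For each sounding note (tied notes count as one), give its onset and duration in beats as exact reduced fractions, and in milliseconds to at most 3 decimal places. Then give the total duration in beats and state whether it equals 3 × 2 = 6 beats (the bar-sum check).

1) 0.0ms=0b +331.492ms=1b
2) 331.492ms=1b +82.873ms=1/4b
3) 414.365ms=5/4b +82.873ms=1/4b
4) 497.238ms=3/2b +165.746ms=1/2b
5) 662.983ms=2b +331.492ms=1b
6) 994.475ms=3b +331.492ms=1b
7) 1325.967ms=4b +94.712ms=2/7b
8) 1420.679ms=30/7b +189.424ms=4/7b
9) 1610.103ms=34/7b +189.424ms=4/7b
10) 1799.526ms=38/7b +94.712ms=2/7b
11) 1894.238ms=40/7b +94.712ms=2/7b
Σ=6b of 6 (181bpm 2/4) — PASS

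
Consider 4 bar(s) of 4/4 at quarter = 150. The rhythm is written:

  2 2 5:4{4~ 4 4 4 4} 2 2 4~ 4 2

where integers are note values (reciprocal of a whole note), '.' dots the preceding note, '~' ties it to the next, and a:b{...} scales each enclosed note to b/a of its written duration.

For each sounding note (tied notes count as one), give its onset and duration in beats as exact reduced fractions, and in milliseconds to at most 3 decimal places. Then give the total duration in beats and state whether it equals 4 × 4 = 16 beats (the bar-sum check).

1) 0.0ms=0b +800.0ms=2b
2) 800.0ms=2b +800.0ms=2b
3) 1600.0ms=4b +640.0ms=8/5b
4) 2240.0ms=28/5b +320.0ms=4/5b
5) 2560.0ms=32/5b +320.0ms=4/5b
6) 2880.0ms=36/5b +320.0ms=4/5b
7) 3200.0ms=8b +800.0ms=2b
8) 4000.0ms=10b +800.0ms=2b
9) 4800.0ms=12b +800.0ms=2b
10) 5600.0ms=14b +800.0ms=2b
Σ=16b of 16 (150bpm 4/4) — PASS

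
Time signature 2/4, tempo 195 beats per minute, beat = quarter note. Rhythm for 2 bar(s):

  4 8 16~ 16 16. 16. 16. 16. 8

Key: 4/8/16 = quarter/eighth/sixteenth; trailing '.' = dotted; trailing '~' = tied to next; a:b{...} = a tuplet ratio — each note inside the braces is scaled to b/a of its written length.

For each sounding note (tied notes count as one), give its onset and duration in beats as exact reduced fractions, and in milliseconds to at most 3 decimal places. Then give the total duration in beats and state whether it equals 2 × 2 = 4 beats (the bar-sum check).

1) 0.0ms=0b +307.692ms=1b
2) 307.692ms=1b +153.846ms=1/2b
3) 461.538ms=3/2b +153.846ms=1/2b
4) 615.385ms=2b +115.385ms=3/8b
5) 730.769ms=19/8b +115.385ms=3/8b
6) 846.154ms=11/4b +115.385ms=3/8b
7) 961.538ms=25/8b +115.385ms=3/8b
8) 1076.923ms=7/2b +153.846ms=1/2b
Σ=4b of 4 (195bpm 2/4) — PASS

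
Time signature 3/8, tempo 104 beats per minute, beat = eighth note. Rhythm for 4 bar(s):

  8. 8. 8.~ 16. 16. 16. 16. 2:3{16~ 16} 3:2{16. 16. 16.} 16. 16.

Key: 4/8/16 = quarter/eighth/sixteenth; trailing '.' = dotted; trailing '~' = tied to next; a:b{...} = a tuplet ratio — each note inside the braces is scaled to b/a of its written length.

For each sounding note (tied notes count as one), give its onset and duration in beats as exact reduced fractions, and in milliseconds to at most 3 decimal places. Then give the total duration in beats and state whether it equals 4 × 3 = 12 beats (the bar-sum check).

1) 0.0ms=0b +865.385ms=3/2b
2) 865.385ms=3/2b +865.385ms=3/2b
3) 1730.769ms=3b +1298.077ms=9/4b
4) 3028.846ms=21/4b +432.692ms=3/4b
5) 3461.538ms=6b +432.692ms=3/4b
6) 3894.231ms=27/4b +432.692ms=3/4b
7) 4326.923ms=15/2b +865.385ms=3/2b
8) 5192.308ms=9b +288.462ms=1/2b
9) 5480.769ms=19/2b +288.462ms=1/2b
10) 5769.231ms=10b +288.462ms=1/2b
11) 6057.692ms=21/2b +432.692ms=3/4b
12) 6490.385ms=45/4b +432.692ms=3/4b
Σ=12b of 12 (104bpm 3/8) — PASS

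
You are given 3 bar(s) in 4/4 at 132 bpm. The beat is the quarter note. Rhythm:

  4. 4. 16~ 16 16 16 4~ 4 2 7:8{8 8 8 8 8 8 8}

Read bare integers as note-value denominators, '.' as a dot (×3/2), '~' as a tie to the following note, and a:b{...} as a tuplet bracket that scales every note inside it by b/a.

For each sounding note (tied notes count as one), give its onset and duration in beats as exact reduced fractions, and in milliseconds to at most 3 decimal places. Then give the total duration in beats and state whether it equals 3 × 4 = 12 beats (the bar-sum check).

1) 0.0ms=0b +681.818ms=3/2b
2) 681.818ms=3/2b +681.818ms=3/2b
3) 1363.636ms=3b +227.273ms=1/2b
4) 1590.909ms=7/2b +113.636ms=1/4b
5) 1704.545ms=15/4b +113.636ms=1/4b
6) 1818.182ms=4b +909.091ms=2b
7) 2727.273ms=6b +909.091ms=2b
8) 3636.364ms=8b +259.74ms=4/7b
9) 3896.104ms=60/7b +259.74ms=4/7b
10) 4155.844ms=64/7b +259.74ms=4/7b
11) 4415.584ms=68/7b +259.74ms=4/7b
12) 4675.325ms=72/7b +259.74ms=4/7b
13) 4935.065ms=76/7b +259.74ms=4/7b
14) 5194.805ms=80/7b +259.74ms=4/7b
Σ=12b of 12 (132bpm 4/4) — PASS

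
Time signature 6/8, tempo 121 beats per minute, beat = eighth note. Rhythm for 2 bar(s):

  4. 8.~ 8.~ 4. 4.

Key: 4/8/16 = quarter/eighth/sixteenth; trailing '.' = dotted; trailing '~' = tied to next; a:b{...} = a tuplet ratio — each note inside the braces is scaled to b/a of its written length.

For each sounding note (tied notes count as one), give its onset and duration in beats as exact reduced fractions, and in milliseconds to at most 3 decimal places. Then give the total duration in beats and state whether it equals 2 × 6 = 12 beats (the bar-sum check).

1) 0.0ms=0b +1487.603ms=3b
2) 1487.603ms=3b +2975.207ms=6b
3) 4462.81ms=9b +1487.603ms=3b
Σ=12b of 12 (121bpm 6/8) — PASS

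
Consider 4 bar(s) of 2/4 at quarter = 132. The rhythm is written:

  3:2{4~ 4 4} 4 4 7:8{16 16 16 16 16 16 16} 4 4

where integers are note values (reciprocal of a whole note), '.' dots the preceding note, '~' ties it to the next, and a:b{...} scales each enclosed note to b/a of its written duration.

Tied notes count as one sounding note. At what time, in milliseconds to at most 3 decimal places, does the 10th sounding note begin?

note 10 onset = 38/7b = 2467.532ms

1. 0.0ms @ 0 + 606.061ms (4/3)
2. 606.061ms @ 4/3 + 303.03ms (2/3)
3. 909.091ms @ 2 + 454.545ms (1)
4. 1363.636ms @ 3 + 454.545ms (1)
5. 1818.182ms @ 4 + 129.87ms (2/7)
6. 1948.052ms @ 30/7 + 129.87ms (2/7)
7. 2077.922ms @ 32/7 + 129.87ms (2/7)
8. 2207.792ms @ 34/7 + 129.87ms (2/7)
9. 2337.662ms @ 36/7 + 129.87ms (2/7)
10. 2467.532ms @ 38/7 + 129.87ms (2/7)
11. 2597.403ms @ 40/7 + 129.87ms (2/7)
12. 2727.273ms @ 6 + 454.545ms (1)
13. 3181.818ms @ 7 + 454.545ms (1)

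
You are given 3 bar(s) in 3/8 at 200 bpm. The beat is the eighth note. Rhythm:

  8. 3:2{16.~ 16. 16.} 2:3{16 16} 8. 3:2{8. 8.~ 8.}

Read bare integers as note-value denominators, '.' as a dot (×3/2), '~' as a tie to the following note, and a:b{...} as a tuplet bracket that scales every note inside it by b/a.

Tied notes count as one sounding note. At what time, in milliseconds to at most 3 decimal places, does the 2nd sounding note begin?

1. 0.0ms @ 0 + 450.0ms (3/2)
2. 450.0ms @ 3/2 + 300.0ms (1)
3. 750.0ms @ 5/2 + 150.0ms (1/2)
4. 900.0ms @ 3 + 225.0ms (3/4)
5. 1125.0ms @ 15/4 + 225.0ms (3/4)
6. 1350.0ms @ 9/2 + 450.0ms (3/2)
7. 1800.0ms @ 6 + 300.0ms (1)
8. 2100.0ms @ 7 + 600.0ms (2)

note 2 onset = 3/2b = 450.0ms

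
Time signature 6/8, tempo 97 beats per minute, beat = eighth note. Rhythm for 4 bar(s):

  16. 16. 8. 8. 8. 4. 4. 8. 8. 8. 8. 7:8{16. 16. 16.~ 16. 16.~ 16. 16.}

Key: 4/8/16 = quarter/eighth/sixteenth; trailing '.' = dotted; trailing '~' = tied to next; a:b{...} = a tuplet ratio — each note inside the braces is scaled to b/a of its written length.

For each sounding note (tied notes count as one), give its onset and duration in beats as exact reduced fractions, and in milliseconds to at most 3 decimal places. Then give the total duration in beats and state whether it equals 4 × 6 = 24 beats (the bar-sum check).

1) 0.0ms=0b +463.918ms=3/4b
2) 463.918ms=3/4b +463.918ms=3/4b
3) 927.835ms=3/2b +927.835ms=3/2b
4) 1855.67ms=3b +927.835ms=3/2b
5) 2783.505ms=9/2b +927.835ms=3/2b
6) 3711.34ms=6b +1855.67ms=3b
7) 5567.01ms=9b +1855.67ms=3b
8) 7422.68ms=12b +927.835ms=3/2b
9) 8350.515ms=27/2b +927.835ms=3/2b
10) 9278.351ms=15b +927.835ms=3/2b
11) 10206.186ms=33/2b +927.835ms=3/2b
12) 11134.021ms=18b +530.191ms=6/7b
13) 11664.212ms=132/7b +530.191ms=6/7b
14) 12194.404ms=138/7b +1060.383ms=12/7b
15) 13254.786ms=150/7b +1060.383ms=12/7b
16) 14315.169ms=162/7b +530.191ms=6/7b
Σ=24b of 24 (97bpm 6/8) — PASS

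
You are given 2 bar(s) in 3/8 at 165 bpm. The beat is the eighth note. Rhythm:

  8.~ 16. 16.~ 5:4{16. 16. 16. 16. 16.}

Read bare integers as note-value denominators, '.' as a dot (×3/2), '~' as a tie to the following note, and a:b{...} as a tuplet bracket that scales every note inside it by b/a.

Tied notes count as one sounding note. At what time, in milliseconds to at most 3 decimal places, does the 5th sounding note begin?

note 5 onset = 24/5b = 1745.455ms

1. 0.0ms @ 0 + 818.182ms (9/4)
2. 818.182ms @ 9/4 + 490.909ms (27/20)
3. 1309.091ms @ 18/5 + 218.182ms (3/5)
4. 1527.273ms @ 21/5 + 218.182ms (3/5)
5. 1745.455ms @ 24/5 + 218.182ms (3/5)
6. 1963.636ms @ 27/5 + 218.182ms (3/5)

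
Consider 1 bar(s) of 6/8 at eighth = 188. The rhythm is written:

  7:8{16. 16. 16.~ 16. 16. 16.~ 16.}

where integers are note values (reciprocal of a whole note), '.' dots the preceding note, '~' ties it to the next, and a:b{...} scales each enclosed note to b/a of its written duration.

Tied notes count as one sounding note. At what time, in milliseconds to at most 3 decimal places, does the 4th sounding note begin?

1. 0.0ms @ 0 + 273.556ms (6/7)
2. 273.556ms @ 6/7 + 273.556ms (6/7)
3. 547.112ms @ 12/7 + 547.112ms (12/7)
4. 1094.225ms @ 24/7 + 273.556ms (6/7)
5. 1367.781ms @ 30/7 + 547.112ms (12/7)

note 4 onset = 24/7b = 1094.225ms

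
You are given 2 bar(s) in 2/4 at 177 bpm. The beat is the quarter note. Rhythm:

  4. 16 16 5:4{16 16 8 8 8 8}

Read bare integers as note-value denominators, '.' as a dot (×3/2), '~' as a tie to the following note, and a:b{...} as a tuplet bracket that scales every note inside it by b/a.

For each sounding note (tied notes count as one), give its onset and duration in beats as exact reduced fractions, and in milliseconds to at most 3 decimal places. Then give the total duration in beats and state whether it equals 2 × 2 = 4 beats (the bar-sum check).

1) 0.0ms=0b +508.475ms=3/2b
2) 508.475ms=3/2b +84.746ms=1/4b
3) 593.22ms=7/4b +84.746ms=1/4b
4) 677.966ms=2b +67.797ms=1/5b
5) 745.763ms=11/5b +67.797ms=1/5b
6) 813.559ms=12/5b +135.593ms=2/5b
7) 949.153ms=14/5b +135.593ms=2/5b
8) 1084.746ms=16/5b +135.593ms=2/5b
9) 1220.339ms=18/5b +135.593ms=2/5b
Σ=4b of 4 (177bpm 2/4) — PASS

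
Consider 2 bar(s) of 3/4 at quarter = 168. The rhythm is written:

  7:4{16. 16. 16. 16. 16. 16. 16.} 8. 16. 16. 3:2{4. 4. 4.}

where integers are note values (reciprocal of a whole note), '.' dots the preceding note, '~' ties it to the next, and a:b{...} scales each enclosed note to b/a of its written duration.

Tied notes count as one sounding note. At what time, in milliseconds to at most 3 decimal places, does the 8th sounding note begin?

1. 0.0ms @ 0 + 76.531ms (3/14)
2. 76.531ms @ 3/14 + 76.531ms (3/14)
3. 153.061ms @ 3/7 + 76.531ms (3/14)
4. 229.592ms @ 9/14 + 76.531ms (3/14)
5. 306.122ms @ 6/7 + 76.531ms (3/14)
6. 382.653ms @ 15/14 + 76.531ms (3/14)
7. 459.184ms @ 9/7 + 76.531ms (3/14)
8. 535.714ms @ 3/2 + 267.857ms (3/4)
9. 803.571ms @ 9/4 + 133.929ms (3/8)
10. 937.5ms @ 21/8 + 133.929ms (3/8)
11. 1071.429ms @ 3 + 357.143ms (1)
12. 1428.571ms @ 4 + 357.143ms (1)
13. 1785.714ms @ 5 + 357.143ms (1)

note 8 onset = 3/2b = 535.714ms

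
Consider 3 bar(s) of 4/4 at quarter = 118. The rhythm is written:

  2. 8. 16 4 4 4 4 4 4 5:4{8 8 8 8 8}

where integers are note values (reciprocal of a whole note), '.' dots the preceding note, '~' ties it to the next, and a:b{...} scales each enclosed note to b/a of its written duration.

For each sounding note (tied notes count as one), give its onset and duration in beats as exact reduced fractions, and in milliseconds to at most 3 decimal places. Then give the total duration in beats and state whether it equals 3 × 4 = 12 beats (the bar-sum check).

1) 0.0ms=0b +1525.424ms=3b
2) 1525.424ms=3b +381.356ms=3/4b
3) 1906.78ms=15/4b +127.119ms=1/4b
4) 2033.898ms=4b +508.475ms=1b
5) 2542.373ms=5b +508.475ms=1b
6) 3050.847ms=6b +508.475ms=1b
7) 3559.322ms=7b +508.475ms=1b
8) 4067.797ms=8b +508.475ms=1b
9) 4576.271ms=9b +508.475ms=1b
10) 5084.746ms=10b +203.39ms=2/5b
11) 5288.136ms=52/5b +203.39ms=2/5b
12) 5491.525ms=54/5b +203.39ms=2/5b
13) 5694.915ms=56/5b +203.39ms=2/5b
14) 5898.305ms=58/5b +203.39ms=2/5b
Σ=12b of 12 (118bpm 4/4) — PASS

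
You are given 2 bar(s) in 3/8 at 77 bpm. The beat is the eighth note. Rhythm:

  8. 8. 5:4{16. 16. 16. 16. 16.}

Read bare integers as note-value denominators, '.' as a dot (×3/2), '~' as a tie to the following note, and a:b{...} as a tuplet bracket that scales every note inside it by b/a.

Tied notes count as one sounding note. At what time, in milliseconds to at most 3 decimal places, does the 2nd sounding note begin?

1. 0.0ms @ 0 + 1168.831ms (3/2)
2. 1168.831ms @ 3/2 + 1168.831ms (3/2)
3. 2337.662ms @ 3 + 467.532ms (3/5)
4. 2805.195ms @ 18/5 + 467.532ms (3/5)
5. 3272.727ms @ 21/5 + 467.532ms (3/5)
6. 3740.26ms @ 24/5 + 467.532ms (3/5)
7. 4207.792ms @ 27/5 + 467.532ms (3/5)

note 2 onset = 3/2b = 1168.831ms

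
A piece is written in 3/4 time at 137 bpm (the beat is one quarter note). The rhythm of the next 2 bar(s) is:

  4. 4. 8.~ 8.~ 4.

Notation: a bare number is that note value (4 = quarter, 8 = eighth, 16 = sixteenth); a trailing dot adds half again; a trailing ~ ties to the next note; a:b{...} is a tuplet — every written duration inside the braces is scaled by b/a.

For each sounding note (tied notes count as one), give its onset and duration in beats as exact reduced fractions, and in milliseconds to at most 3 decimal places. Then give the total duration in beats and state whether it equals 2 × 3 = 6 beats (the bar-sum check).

1) 0.0ms=0b +656.934ms=3/2b
2) 656.934ms=3/2b +656.934ms=3/2b
3) 1313.869ms=3b +1313.869ms=3b
Σ=6b of 6 (137bpm 3/4) — PASS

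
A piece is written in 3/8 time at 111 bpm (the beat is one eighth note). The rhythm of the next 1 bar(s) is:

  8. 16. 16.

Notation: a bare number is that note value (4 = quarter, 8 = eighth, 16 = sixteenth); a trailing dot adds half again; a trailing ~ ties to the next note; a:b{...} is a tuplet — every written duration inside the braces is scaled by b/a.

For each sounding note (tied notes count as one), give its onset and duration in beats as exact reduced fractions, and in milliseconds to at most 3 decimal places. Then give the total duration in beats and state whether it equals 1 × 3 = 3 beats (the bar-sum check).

1) 0.0ms=0b +810.811ms=3/2b
2) 810.811ms=3/2b +405.405ms=3/4b
3) 1216.216ms=9/4b +405.405ms=3/4b
Σ=3b of 3 (111bpm 3/8) — PASS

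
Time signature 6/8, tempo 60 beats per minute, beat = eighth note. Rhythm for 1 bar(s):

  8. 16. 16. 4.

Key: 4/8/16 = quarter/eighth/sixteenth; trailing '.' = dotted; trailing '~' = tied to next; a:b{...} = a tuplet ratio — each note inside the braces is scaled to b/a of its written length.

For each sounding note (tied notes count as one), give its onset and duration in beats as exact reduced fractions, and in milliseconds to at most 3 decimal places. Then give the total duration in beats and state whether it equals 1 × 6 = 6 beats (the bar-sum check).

1) 0.0ms=0b +1500.0ms=3/2b
2) 1500.0ms=3/2b +750.0ms=3/4b
3) 2250.0ms=9/4b +750.0ms=3/4b
4) 3000.0ms=3b +3000.0ms=3b
Σ=6b of 6 (60bpm 6/8) — PASS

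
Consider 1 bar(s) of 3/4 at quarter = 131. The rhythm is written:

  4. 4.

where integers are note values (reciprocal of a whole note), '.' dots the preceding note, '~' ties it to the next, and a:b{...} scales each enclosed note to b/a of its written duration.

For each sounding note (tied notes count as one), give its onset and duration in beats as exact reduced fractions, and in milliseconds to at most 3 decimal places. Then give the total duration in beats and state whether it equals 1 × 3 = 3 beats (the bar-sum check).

1) 0.0ms=0b +687.023ms=3/2b
2) 687.023ms=3/2b +687.023ms=3/2b
Σ=3b of 3 (131bpm 3/4) — PASS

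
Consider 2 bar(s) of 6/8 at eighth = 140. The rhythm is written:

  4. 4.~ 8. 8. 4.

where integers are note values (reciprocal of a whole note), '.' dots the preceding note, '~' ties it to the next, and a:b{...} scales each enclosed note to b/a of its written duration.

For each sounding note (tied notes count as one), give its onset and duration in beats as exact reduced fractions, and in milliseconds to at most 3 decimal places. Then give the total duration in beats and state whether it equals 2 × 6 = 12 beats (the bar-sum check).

1) 0.0ms=0b +1285.714ms=3b
2) 1285.714ms=3b +1928.571ms=9/2b
3) 3214.286ms=15/2b +642.857ms=3/2b
4) 3857.143ms=9b +1285.714ms=3b
Σ=12b of 12 (140bpm 6/8) — PASS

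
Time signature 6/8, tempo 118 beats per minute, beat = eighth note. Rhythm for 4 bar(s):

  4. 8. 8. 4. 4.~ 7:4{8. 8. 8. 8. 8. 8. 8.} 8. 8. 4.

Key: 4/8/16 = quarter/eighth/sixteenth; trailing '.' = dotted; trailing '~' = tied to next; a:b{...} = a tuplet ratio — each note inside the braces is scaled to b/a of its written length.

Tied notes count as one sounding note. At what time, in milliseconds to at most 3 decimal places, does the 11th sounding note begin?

1. 0.0ms @ 0 + 1525.424ms (3)
2. 1525.424ms @ 3 + 762.712ms (3/2)
3. 2288.136ms @ 9/2 + 762.712ms (3/2)
4. 3050.847ms @ 6 + 1525.424ms (3)
5. 4576.271ms @ 9 + 1961.259ms (27/7)
6. 6537.53ms @ 90/7 + 435.835ms (6/7)
7. 6973.366ms @ 96/7 + 435.835ms (6/7)
8. 7409.201ms @ 102/7 + 435.835ms (6/7)
9. 7845.036ms @ 108/7 + 435.835ms (6/7)
10. 8280.872ms @ 114/7 + 435.835ms (6/7)
11. 8716.707ms @ 120/7 + 435.835ms (6/7)
12. 9152.542ms @ 18 + 762.712ms (3/2)
13. 9915.254ms @ 39/2 + 762.712ms (3/2)
14. 10677.966ms @ 21 + 1525.424ms (3)

note 11 onset = 120/7b = 8716.707ms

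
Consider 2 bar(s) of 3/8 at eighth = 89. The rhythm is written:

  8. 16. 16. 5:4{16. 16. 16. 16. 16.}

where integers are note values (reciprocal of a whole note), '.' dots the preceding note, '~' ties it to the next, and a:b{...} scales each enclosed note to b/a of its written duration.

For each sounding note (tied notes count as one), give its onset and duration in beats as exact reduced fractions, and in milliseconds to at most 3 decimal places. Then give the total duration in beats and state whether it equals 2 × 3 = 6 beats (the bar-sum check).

1) 0.0ms=0b +1011.236ms=3/2b
2) 1011.236ms=3/2b +505.618ms=3/4b
3) 1516.854ms=9/4b +505.618ms=3/4b
4) 2022.472ms=3b +404.494ms=3/5b
5) 2426.966ms=18/5b +404.494ms=3/5b
6) 2831.461ms=21/5b +404.494ms=3/5b
7) 3235.955ms=24/5b +404.494ms=3/5b
8) 3640.449ms=27/5b +404.494ms=3/5b
Σ=6b of 6 (89bpm 3/8) — PASS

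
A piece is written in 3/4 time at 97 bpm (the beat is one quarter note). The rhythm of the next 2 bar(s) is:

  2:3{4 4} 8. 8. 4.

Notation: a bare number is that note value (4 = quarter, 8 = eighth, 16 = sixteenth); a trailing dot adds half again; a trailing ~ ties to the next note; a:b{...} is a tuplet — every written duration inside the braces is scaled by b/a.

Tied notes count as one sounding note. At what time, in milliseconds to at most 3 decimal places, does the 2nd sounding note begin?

note 2 onset = 3/2b = 927.835ms

1. 0.0ms @ 0 + 927.835ms (3/2)
2. 927.835ms @ 3/2 + 927.835ms (3/2)
3. 1855.67ms @ 3 + 463.918ms (3/4)
4. 2319.588ms @ 15/4 + 463.918ms (3/4)
5. 2783.505ms @ 9/2 + 927.835ms (3/2)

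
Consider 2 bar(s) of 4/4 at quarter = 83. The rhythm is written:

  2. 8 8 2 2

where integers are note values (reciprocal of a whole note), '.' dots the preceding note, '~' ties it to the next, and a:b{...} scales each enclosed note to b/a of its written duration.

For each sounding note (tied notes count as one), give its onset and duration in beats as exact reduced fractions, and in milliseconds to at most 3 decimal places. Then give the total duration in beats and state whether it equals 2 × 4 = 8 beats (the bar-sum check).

1) 0.0ms=0b +2168.675ms=3b
2) 2168.675ms=3b +361.446ms=1/2b
3) 2530.12ms=7/2b +361.446ms=1/2b
4) 2891.566ms=4b +1445.783ms=2b
5) 4337.349ms=6b +1445.783ms=2b
Σ=8b of 8 (83bpm 4/4) — PASS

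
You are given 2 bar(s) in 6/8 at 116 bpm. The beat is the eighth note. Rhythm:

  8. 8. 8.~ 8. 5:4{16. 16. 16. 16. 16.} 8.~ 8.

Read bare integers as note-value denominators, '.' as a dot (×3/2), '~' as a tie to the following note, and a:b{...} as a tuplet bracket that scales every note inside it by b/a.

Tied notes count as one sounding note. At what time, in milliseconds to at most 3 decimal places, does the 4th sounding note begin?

1. 0.0ms @ 0 + 775.862ms (3/2)
2. 775.862ms @ 3/2 + 775.862ms (3/2)
3. 1551.724ms @ 3 + 1551.724ms (3)
4. 3103.448ms @ 6 + 310.345ms (3/5)
5. 3413.793ms @ 33/5 + 310.345ms (3/5)
6. 3724.138ms @ 36/5 + 310.345ms (3/5)
7. 4034.483ms @ 39/5 + 310.345ms (3/5)
8. 4344.828ms @ 42/5 + 310.345ms (3/5)
9. 4655.172ms @ 9 + 1551.724ms (3)

note 4 onset = 6b = 3103.448ms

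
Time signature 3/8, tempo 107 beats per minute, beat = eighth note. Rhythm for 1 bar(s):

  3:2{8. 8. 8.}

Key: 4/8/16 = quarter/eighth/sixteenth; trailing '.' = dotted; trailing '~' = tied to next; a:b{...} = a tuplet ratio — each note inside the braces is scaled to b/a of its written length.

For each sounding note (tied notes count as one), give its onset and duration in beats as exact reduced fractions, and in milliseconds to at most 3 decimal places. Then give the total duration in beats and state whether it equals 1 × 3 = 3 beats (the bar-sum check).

1) 0.0ms=0b +560.748ms=1b
2) 560.748ms=1b +560.748ms=1b
3) 1121.495ms=2b +560.748ms=1b
Σ=3b of 3 (107bpm 3/8) — PASS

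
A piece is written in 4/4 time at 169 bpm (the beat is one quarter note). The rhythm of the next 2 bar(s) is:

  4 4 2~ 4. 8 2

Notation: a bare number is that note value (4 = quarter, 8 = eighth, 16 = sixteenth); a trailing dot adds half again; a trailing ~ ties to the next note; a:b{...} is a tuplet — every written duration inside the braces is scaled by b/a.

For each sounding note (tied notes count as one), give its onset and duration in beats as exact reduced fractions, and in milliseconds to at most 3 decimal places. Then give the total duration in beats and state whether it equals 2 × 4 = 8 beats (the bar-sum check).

1) 0.0ms=0b +355.03ms=1b
2) 355.03ms=1b +355.03ms=1b
3) 710.059ms=2b +1242.604ms=7/2b
4) 1952.663ms=11/2b +177.515ms=1/2b
5) 2130.178ms=6b +710.059ms=2b
Σ=8b of 8 (169bpm 4/4) — PASS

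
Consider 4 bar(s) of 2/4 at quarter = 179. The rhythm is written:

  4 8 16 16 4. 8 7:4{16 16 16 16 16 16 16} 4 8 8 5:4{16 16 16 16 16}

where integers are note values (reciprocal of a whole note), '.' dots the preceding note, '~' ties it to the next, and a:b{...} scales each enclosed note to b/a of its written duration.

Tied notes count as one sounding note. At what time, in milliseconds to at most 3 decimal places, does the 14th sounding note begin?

1. 0.0ms @ 0 + 335.196ms (1)
2. 335.196ms @ 1 + 167.598ms (1/2)
3. 502.793ms @ 3/2 + 83.799ms (1/4)
4. 586.592ms @ 7/4 + 83.799ms (1/4)
5. 670.391ms @ 2 + 502.793ms (3/2)
6. 1173.184ms @ 7/2 + 167.598ms (1/2)
7. 1340.782ms @ 4 + 47.885ms (1/7)
8. 1388.667ms @ 29/7 + 47.885ms (1/7)
9. 1436.552ms @ 30/7 + 47.885ms (1/7)
10. 1484.437ms @ 31/7 + 47.885ms (1/7)
11. 1532.322ms @ 32/7 + 47.885ms (1/7)
12. 1580.208ms @ 33/7 + 47.885ms (1/7)
13. 1628.093ms @ 34/7 + 47.885ms (1/7)
14. 1675.978ms @ 5 + 335.196ms (1)
15. 2011.173ms @ 6 + 167.598ms (1/2)
16. 2178.771ms @ 13/2 + 167.598ms (1/2)
17. 2346.369ms @ 7 + 67.039ms (1/5)
18. 2413.408ms @ 36/5 + 67.039ms (1/5)
19. 2480.447ms @ 37/5 + 67.039ms (1/5)
20. 2547.486ms @ 38/5 + 67.039ms (1/5)
21. 2614.525ms @ 39/5 + 67.039ms (1/5)

note 14 onset = 5b = 1675.978ms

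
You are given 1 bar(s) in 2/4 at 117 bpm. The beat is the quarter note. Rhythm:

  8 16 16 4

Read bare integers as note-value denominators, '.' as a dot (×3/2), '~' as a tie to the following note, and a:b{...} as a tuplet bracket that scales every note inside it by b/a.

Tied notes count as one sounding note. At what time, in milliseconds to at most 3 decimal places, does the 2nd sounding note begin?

1. 0.0ms @ 0 + 256.41ms (1/2)
2. 256.41ms @ 1/2 + 128.205ms (1/4)
3. 384.615ms @ 3/4 + 128.205ms (1/4)
4. 512.821ms @ 1 + 512.821ms (1)

note 2 onset = 1/2b = 256.41ms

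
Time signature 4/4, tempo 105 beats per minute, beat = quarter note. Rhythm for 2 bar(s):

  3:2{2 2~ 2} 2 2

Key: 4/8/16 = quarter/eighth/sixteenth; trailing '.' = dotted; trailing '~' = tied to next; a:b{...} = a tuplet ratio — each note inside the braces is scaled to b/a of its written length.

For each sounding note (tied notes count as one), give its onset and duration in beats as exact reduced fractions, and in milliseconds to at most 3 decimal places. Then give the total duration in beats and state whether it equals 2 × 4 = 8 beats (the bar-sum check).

1) 0.0ms=0b +761.905ms=4/3b
2) 761.905ms=4/3b +1523.81ms=8/3b
3) 2285.714ms=4b +1142.857ms=2b
4) 3428.571ms=6b +1142.857ms=2b
Σ=8b of 8 (105bpm 4/4) — PASS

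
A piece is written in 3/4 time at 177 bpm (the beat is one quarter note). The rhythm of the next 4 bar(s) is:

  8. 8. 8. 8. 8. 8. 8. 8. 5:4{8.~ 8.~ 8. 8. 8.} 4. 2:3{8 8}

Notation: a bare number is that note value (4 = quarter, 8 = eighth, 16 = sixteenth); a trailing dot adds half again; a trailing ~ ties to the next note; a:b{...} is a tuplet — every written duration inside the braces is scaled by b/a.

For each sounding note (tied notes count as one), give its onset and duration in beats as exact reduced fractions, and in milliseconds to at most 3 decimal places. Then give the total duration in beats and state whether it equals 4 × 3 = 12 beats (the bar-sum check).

1) 0.0ms=0b +254.237ms=3/4b
2) 254.237ms=3/4b +254.237ms=3/4b
3) 508.475ms=3/2b +254.237ms=3/4b
4) 762.712ms=9/4b +254.237ms=3/4b
5) 1016.949ms=3b +254.237ms=3/4b
6) 1271.186ms=15/4b +254.237ms=3/4b
7) 1525.424ms=9/2b +254.237ms=3/4b
8) 1779.661ms=21/4b +254.237ms=3/4b
9) 2033.898ms=6b +610.169ms=9/5b
10) 2644.068ms=39/5b +203.39ms=3/5b
11) 2847.458ms=42/5b +203.39ms=3/5b
12) 3050.847ms=9b +508.475ms=3/2b
13) 3559.322ms=21/2b +254.237ms=3/4b
14) 3813.559ms=45/4b +254.237ms=3/4b
Σ=12b of 12 (177bpm 3/4) — PASS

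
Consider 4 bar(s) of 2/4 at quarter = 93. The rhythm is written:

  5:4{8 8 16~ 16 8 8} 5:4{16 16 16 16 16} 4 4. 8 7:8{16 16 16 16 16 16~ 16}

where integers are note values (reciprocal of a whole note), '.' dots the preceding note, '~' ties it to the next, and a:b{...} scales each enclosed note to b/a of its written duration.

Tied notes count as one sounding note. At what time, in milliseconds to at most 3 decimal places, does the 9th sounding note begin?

1. 0.0ms @ 0 + 258.065ms (2/5)
2. 258.065ms @ 2/5 + 258.065ms (2/5)
3. 516.129ms @ 4/5 + 258.065ms (2/5)
4. 774.194ms @ 6/5 + 258.065ms (2/5)
5. 1032.258ms @ 8/5 + 258.065ms (2/5)
6. 1290.323ms @ 2 + 129.032ms (1/5)
7. 1419.355ms @ 11/5 + 129.032ms (1/5)
8. 1548.387ms @ 12/5 + 129.032ms (1/5)
9. 1677.419ms @ 13/5 + 129.032ms (1/5)
10. 1806.452ms @ 14/5 + 129.032ms (1/5)
11. 1935.484ms @ 3 + 645.161ms (1)
12. 2580.645ms @ 4 + 967.742ms (3/2)
13. 3548.387ms @ 11/2 + 322.581ms (1/2)
14. 3870.968ms @ 6 + 184.332ms (2/7)
15. 4055.3ms @ 44/7 + 184.332ms (2/7)
16. 4239.631ms @ 46/7 + 184.332ms (2/7)
17. 4423.963ms @ 48/7 + 184.332ms (2/7)
18. 4608.295ms @ 50/7 + 184.332ms (2/7)
19. 4792.627ms @ 52/7 + 368.664ms (4/7)

note 9 onset = 13/5b = 1677.419ms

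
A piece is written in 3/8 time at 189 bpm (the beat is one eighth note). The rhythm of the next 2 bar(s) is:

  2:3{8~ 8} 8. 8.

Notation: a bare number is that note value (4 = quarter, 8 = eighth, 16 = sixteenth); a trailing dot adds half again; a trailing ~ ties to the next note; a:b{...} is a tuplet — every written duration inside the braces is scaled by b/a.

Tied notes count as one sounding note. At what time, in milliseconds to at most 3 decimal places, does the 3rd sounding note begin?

1. 0.0ms @ 0 + 952.381ms (3)
2. 952.381ms @ 3 + 476.19ms (3/2)
3. 1428.571ms @ 9/2 + 476.19ms (3/2)

note 3 onset = 9/2b = 1428.571ms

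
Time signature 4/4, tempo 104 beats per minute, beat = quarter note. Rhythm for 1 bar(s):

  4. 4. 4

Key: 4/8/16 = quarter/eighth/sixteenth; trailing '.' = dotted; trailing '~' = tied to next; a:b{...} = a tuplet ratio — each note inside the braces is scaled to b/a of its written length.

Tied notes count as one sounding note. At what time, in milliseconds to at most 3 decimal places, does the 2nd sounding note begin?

1. 0.0ms @ 0 + 865.385ms (3/2)
2. 865.385ms @ 3/2 + 865.385ms (3/2)
3. 1730.769ms @ 3 + 576.923ms (1)

note 2 onset = 3/2b = 865.385ms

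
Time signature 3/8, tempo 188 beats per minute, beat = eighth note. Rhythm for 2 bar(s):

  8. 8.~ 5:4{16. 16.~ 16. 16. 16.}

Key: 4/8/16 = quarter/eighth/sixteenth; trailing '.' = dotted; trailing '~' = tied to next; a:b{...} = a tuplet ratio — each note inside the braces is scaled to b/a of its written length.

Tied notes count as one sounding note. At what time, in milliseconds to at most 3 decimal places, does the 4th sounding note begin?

1. 0.0ms @ 0 + 478.723ms (3/2)
2. 478.723ms @ 3/2 + 670.213ms (21/10)
3. 1148.936ms @ 18/5 + 382.979ms (6/5)
4. 1531.915ms @ 24/5 + 191.489ms (3/5)
5. 1723.404ms @ 27/5 + 191.489ms (3/5)

note 4 onset = 24/5b = 1531.915ms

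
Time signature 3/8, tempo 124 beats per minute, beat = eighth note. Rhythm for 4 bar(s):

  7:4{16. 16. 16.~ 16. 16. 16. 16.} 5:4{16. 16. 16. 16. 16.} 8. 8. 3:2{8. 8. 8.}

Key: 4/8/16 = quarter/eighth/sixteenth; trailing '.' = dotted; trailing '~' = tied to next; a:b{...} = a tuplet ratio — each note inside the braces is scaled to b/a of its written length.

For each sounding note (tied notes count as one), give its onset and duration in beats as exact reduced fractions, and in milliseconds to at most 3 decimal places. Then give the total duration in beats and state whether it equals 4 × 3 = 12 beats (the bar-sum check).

1) 0.0ms=0b +207.373ms=3/7b
2) 207.373ms=3/7b +207.373ms=3/7b
3) 414.747ms=6/7b +414.747ms=6/7b
4) 829.493ms=12/7b +207.373ms=3/7b
5) 1036.866ms=15/7b +207.373ms=3/7b
6) 1244.24ms=18/7b +207.373ms=3/7b
7) 1451.613ms=3b +290.323ms=3/5b
8) 1741.935ms=18/5b +290.323ms=3/5b
9) 2032.258ms=21/5b +290.323ms=3/5b
10) 2322.581ms=24/5b +290.323ms=3/5b
11) 2612.903ms=27/5b +290.323ms=3/5b
12) 2903.226ms=6b +725.806ms=3/2b
13) 3629.032ms=15/2b +725.806ms=3/2b
14) 4354.839ms=9b +483.871ms=1b
15) 4838.71ms=10b +483.871ms=1b
16) 5322.581ms=11b +483.871ms=1b
Σ=12b of 12 (124bpm 3/8) — PASS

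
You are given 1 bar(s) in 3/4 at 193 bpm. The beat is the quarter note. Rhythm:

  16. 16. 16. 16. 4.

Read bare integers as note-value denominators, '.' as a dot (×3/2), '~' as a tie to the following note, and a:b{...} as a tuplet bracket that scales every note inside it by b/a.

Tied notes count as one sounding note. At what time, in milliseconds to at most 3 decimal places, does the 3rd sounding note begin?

note 3 onset = 3/4b = 233.161ms

1. 0.0ms @ 0 + 116.58ms (3/8)
2. 116.58ms @ 3/8 + 116.58ms (3/8)
3. 233.161ms @ 3/4 + 116.58ms (3/8)
4. 349.741ms @ 9/8 + 116.58ms (3/8)
5. 466.321ms @ 3/2 + 466.321ms (3/2)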